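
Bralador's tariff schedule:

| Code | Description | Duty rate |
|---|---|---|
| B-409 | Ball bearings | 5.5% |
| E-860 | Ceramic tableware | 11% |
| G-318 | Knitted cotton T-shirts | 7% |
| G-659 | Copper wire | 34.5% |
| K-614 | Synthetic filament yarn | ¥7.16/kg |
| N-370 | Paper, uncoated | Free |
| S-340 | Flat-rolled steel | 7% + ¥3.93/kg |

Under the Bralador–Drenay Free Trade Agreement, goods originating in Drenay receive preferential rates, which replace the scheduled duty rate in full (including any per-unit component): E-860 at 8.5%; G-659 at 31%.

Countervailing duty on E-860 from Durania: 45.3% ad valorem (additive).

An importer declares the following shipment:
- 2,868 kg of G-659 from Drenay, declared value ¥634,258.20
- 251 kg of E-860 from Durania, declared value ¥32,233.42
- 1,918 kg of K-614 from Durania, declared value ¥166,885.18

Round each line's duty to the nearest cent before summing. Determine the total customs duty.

Line 1 (G-659, Drenay, 2,868 kg, ¥634,258.20):
Base rate for G-659 is 34.5%.
Origin Drenay qualifies under the Bralador–Drenay agreement and G-659 is covered: preferential rate 31% applies instead.
Duty = ¥634,258.20 × 31% = ¥196,620.04.
Line 2 (E-860, Durania, 251 kg, ¥32,233.42):
Base rate for E-860 is 11%.
E-860 has an FTA preferential rate, but origin Durania is not Drenay; base rate stands.
Additional duty on E-860 from Durania: +45.3%. Applied ad valorem rate: 11% + 45.3% = 56.3%.
Duty = ¥32,233.42 × 56.3% = ¥18,147.42.
Line 3 (K-614, Durania, 1,918 kg, ¥166,885.18):
Base rate for K-614 is ¥7.16/kg.
Duty = 1,918 × ¥7.16 = ¥13,732.88.
Total = ¥196,620.04 + ¥18,147.42 + ¥13,732.88 = ¥228,500.34.

¥228,500.34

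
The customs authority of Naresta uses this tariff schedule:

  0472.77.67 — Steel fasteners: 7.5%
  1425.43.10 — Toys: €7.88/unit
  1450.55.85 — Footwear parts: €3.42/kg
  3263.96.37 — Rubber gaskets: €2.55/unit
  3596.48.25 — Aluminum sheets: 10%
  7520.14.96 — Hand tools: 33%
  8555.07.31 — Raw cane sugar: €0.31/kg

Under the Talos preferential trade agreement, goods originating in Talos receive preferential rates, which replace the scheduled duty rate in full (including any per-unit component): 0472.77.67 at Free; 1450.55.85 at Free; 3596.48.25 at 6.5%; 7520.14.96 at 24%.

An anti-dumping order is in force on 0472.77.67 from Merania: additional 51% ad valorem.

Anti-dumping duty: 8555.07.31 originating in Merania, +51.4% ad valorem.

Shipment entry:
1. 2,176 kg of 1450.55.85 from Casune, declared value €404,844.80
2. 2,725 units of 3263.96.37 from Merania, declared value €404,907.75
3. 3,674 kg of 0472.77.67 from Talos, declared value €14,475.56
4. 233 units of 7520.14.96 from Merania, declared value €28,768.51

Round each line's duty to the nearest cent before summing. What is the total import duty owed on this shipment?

€23,884.28

Line 1 (1450.55.85, Casune, 2,176 kg, €404,844.80):
Base rate for 1450.55.85 is €3.42/kg.
1450.55.85 has an FTA preferential rate, but origin Casune is not Talos; base rate stands.
Duty = 2,176 × €3.42 = €7,441.92.
Line 2 (3263.96.37, Merania, 2,725 units, €404,907.75):
Base rate for 3263.96.37 is €2.55/unit.
Duty = 2,725 × €2.55 = €6,948.75.
Line 3 (0472.77.67, Talos, 3,674 kg, €14,475.56):
Base rate for 0472.77.67 is 7.5%.
Origin Talos qualifies under the Naresta–Talos agreement and 0472.77.67 is covered: preferential rate Free applies instead.
The additional-duty order on 0472.77.67 targets Merania, not Talos; it does not apply.
Duty = €14,475.56 × 0% = €0.00.
Line 4 (7520.14.96, Merania, 233 units, €28,768.51):
Base rate for 7520.14.96 is 33%.
7520.14.96 has an FTA preferential rate, but origin Merania is not Talos; base rate stands.
Duty = €28,768.51 × 33% = €9,493.61.
Total = €7,441.92 + €6,948.75 + €0.00 + €9,493.61 = €23,884.28.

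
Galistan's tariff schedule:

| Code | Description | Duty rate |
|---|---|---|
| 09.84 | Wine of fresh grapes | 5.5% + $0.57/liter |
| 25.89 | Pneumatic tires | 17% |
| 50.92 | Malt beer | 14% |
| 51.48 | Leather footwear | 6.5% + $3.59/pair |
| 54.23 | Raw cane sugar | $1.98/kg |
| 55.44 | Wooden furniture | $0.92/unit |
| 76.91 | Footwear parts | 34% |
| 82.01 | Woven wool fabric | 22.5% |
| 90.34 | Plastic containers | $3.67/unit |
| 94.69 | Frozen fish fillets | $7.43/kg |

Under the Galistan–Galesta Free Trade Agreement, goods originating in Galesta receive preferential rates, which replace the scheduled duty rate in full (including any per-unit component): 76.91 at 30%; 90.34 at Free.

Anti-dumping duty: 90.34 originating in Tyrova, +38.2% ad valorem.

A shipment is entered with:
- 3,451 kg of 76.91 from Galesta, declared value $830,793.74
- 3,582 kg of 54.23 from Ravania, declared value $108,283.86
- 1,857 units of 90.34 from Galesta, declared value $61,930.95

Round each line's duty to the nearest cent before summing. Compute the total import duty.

Line 1 (76.91, Galesta, 3,451 kg, $830,793.74):
Base rate for 76.91 is 34%.
Origin Galesta qualifies under the Galistan–Galesta agreement and 76.91 is covered: preferential rate 30% applies instead.
Duty = $830,793.74 × 30% = $249,238.12.
Line 2 (54.23, Ravania, 3,582 kg, $108,283.86):
Base rate for 54.23 is $1.98/kg.
Duty = 3,582 × $1.98 = $7,092.36.
Line 3 (90.34, Galesta, 1,857 units, $61,930.95):
Base rate for 90.34 is $3.67/unit.
Origin Galesta qualifies under the Galistan–Galesta agreement and 90.34 is covered: preferential rate Free applies instead.
The additional-duty order on 90.34 targets Tyrova, not Galesta; it does not apply.
Duty = $61,930.95 × 0% = $0.00.
Total = $249,238.12 + $7,092.36 + $0.00 = $256,330.48.

$256,330.48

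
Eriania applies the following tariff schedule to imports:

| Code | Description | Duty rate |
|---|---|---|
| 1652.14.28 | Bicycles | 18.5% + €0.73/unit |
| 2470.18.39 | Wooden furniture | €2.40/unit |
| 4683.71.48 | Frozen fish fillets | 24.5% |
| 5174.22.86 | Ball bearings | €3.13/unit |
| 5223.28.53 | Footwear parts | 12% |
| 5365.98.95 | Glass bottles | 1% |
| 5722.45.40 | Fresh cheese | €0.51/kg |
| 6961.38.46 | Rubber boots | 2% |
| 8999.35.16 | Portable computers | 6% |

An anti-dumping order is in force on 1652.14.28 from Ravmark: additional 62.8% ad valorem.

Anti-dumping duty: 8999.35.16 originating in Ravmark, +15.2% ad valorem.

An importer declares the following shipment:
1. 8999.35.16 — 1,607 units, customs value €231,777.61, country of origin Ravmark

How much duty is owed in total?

Line 1 (8999.35.16, Ravmark, 1,607 units, €231,777.61):
Base rate for 8999.35.16 is 6%.
Additional duty on 8999.35.16 from Ravmark: +15.2%. Applied ad valorem rate: 6% + 15.2% = 21.2%.
Duty = €231,777.61 × 21.2% = €49,136.85.

€49,136.85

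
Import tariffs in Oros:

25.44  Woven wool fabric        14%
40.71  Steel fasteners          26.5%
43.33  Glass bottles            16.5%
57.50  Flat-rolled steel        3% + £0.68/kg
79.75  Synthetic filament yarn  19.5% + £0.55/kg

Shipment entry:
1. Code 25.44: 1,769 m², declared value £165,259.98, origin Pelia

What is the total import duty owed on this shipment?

£23,136.40

Line 1 (25.44, Pelia, 1,769 m², £165,259.98):
Base rate for 25.44 is 14%.
Duty = £165,259.98 × 14% = £23,136.40.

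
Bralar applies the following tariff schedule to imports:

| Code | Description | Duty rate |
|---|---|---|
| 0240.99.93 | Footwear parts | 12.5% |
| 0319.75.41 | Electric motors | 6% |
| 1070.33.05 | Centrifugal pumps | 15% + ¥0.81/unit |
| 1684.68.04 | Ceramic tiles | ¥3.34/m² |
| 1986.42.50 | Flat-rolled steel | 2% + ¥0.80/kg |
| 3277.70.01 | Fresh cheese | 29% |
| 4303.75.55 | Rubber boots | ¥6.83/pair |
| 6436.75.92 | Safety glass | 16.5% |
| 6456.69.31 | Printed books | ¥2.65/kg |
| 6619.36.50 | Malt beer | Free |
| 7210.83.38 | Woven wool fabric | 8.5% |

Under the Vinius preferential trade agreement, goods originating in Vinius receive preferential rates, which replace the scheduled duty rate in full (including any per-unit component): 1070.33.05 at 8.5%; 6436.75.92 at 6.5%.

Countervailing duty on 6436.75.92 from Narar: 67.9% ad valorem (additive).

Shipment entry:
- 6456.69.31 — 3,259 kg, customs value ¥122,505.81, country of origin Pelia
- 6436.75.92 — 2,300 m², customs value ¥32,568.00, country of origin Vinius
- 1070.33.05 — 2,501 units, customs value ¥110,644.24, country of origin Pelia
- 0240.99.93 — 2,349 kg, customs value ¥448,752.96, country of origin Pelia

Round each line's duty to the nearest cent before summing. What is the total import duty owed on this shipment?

Line 1 (6456.69.31, Pelia, 3,259 kg, ¥122,505.81):
Base rate for 6456.69.31 is ¥2.65/kg.
Duty = 3,259 × ¥2.65 = ¥8,636.35.
Line 2 (6436.75.92, Vinius, 2,300 m², ¥32,568.00):
Base rate for 6436.75.92 is 16.5%.
Origin Vinius qualifies under the Bralar–Vinius agreement and 6436.75.92 is covered: preferential rate 6.5% applies instead.
The additional-duty order on 6436.75.92 targets Narar, not Vinius; it does not apply.
Duty = ¥32,568.00 × 6.5% = ¥2,116.92.
Line 3 (1070.33.05, Pelia, 2,501 units, ¥110,644.24):
Base rate for 1070.33.05 is 15% + ¥0.81/unit.
1070.33.05 has an FTA preferential rate, but origin Pelia is not Vinius; base rate stands.
Duty = ¥110,644.24 × 15% + 2,501 × ¥0.81 = ¥18,622.45.
Line 4 (0240.99.93, Pelia, 2,349 kg, ¥448,752.96):
Base rate for 0240.99.93 is 12.5%.
Duty = ¥448,752.96 × 12.5% = ¥56,094.12.
Total = ¥8,636.35 + ¥2,116.92 + ¥18,622.45 + ¥56,094.12 = ¥85,469.84.

¥85,469.84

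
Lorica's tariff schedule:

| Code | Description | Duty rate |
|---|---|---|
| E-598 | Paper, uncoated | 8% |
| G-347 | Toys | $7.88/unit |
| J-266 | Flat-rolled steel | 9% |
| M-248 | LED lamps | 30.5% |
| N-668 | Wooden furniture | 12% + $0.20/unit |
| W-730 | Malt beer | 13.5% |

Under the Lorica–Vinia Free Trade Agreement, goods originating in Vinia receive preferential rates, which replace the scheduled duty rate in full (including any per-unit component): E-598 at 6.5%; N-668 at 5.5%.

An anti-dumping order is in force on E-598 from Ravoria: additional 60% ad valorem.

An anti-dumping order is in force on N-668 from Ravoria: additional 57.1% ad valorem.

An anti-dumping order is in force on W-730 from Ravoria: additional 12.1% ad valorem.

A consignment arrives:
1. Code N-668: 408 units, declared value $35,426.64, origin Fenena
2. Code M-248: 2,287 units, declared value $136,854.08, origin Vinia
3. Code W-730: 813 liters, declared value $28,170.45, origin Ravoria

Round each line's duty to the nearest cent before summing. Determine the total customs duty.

$53,284.93

Line 1 (N-668, Fenena, 408 units, $35,426.64):
Base rate for N-668 is 12% + $0.20/unit.
N-668 has an FTA preferential rate, but origin Fenena is not Vinia; base rate stands.
The additional-duty order on N-668 targets Ravoria, not Fenena; it does not apply.
Duty = $35,426.64 × 12% + 408 × $0.20 = $4,332.80.
Line 2 (M-248, Vinia, 2,287 units, $136,854.08):
Base rate for M-248 is 30.5%.
Origin Vinia is the FTA partner but M-248 is not on the preference list; base rate stands.
Duty = $136,854.08 × 30.5% = $41,740.49.
Line 3 (W-730, Ravoria, 813 liters, $28,170.45):
Base rate for W-730 is 13.5%.
Additional duty on W-730 from Ravoria: +12.1%. Applied ad valorem rate: 13.5% + 12.1% = 25.6%.
Duty = $28,170.45 × 25.6% = $7,211.64.
Total = $4,332.80 + $41,740.49 + $7,211.64 = $53,284.93.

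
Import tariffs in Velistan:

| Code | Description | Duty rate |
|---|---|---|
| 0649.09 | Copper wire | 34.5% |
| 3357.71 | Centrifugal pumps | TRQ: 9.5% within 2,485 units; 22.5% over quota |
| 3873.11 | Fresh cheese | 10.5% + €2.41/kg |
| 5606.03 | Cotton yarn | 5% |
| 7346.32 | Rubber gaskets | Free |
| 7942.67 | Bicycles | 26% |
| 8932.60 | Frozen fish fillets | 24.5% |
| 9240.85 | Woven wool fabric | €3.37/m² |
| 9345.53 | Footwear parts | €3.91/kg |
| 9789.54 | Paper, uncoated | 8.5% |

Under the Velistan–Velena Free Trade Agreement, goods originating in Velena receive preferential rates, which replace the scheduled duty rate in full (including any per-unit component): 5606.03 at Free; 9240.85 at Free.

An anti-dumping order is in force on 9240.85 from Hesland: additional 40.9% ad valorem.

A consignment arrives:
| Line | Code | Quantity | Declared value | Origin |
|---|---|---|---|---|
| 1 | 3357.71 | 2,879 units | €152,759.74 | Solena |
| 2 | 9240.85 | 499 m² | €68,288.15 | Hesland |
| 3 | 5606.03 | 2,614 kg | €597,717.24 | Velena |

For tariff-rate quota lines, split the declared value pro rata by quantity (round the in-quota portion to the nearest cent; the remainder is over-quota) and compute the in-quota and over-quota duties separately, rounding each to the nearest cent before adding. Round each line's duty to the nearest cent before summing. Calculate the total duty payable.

€46,841.39

Line 1 (3357.71, Solena, 2,879 units, €152,759.74):
Code 3357.71 is under a tariff-rate quota (threshold 2,485 units). In-quota: 2,485 units at 9.5%; over-quota: 394 units at 22.5%.
Pro-rata value split: in-quota = €152,759.74 × 2,485/2,879 = €131,854.10; over-quota = €152,759.74 − €131,854.10 = €20,905.64.
In-quota duty = €131,854.10 × 9.5% = €12,526.14. Over-quota duty = €20,905.64 × 22.5% = €4,703.77.
Line duty = €12,526.14 + €4,703.77 = €17,229.91.
Line 2 (9240.85, Hesland, 499 m², €68,288.15):
Base rate for 9240.85 is €3.37/m².
9240.85 has an FTA preferential rate, but origin Hesland is not Velena; base rate stands.
Additional duty on 9240.85 from Hesland: +40.9% ad valorem. Applied ad valorem rate = 40.9%.
Duty = €68,288.15 × 40.9% + 499 × €3.37 = €29,611.48.
Line 3 (5606.03, Velena, 2,614 kg, €597,717.24):
Base rate for 5606.03 is 5%.
Origin Velena qualifies under the Velistan–Velena agreement and 5606.03 is covered: preferential rate Free applies instead.
Duty = €597,717.24 × 0% = €0.00.
Total = €17,229.91 + €29,611.48 + €0.00 = €46,841.39.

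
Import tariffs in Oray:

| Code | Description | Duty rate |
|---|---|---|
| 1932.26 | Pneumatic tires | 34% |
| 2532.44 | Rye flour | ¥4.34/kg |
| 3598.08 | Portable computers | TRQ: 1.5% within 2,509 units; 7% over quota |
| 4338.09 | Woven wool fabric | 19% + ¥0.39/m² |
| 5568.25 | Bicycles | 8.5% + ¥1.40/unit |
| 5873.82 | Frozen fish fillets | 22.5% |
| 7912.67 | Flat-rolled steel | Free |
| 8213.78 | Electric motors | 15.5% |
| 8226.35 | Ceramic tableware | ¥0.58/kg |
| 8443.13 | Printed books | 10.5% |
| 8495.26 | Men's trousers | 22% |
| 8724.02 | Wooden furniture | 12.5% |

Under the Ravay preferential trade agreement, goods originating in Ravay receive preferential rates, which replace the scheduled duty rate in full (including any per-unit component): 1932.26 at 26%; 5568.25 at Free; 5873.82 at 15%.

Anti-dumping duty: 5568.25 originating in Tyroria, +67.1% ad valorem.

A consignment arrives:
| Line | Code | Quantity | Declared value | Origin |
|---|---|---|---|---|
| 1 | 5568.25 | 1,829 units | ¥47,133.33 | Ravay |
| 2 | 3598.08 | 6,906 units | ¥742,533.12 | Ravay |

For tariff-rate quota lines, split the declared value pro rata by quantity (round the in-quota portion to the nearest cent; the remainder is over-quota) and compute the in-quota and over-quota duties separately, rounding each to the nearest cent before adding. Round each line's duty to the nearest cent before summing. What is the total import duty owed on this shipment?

¥37,140.10

Line 1 (5568.25, Ravay, 1,829 units, ¥47,133.33):
Base rate for 5568.25 is 8.5% + ¥1.40/unit.
Origin Ravay qualifies under the Oray–Ravay agreement and 5568.25 is covered: preferential rate Free applies instead.
The additional-duty order on 5568.25 targets Tyroria, not Ravay; it does not apply.
Duty = ¥47,133.33 × 0% = ¥0.00.
Line 2 (3598.08, Ravay, 6,906 units, ¥742,533.12):
Code 3598.08 is under a tariff-rate quota (threshold 2,509 units). In-quota: 2,509 units at 1.5%; over-quota: 4,397 units at 7%.
Pro-rata value split: in-quota = ¥742,533.12 × 2,509/6,906 = ¥269,767.68; over-quota = ¥742,533.12 − ¥269,767.68 = ¥472,765.44.
In-quota duty = ¥269,767.68 × 1.5% = ¥4,046.52. Over-quota duty = ¥472,765.44 × 7% = ¥33,093.58.
Line duty = ¥4,046.52 + ¥33,093.58 = ¥37,140.10.
Total = ¥0.00 + ¥37,140.10 = ¥37,140.10.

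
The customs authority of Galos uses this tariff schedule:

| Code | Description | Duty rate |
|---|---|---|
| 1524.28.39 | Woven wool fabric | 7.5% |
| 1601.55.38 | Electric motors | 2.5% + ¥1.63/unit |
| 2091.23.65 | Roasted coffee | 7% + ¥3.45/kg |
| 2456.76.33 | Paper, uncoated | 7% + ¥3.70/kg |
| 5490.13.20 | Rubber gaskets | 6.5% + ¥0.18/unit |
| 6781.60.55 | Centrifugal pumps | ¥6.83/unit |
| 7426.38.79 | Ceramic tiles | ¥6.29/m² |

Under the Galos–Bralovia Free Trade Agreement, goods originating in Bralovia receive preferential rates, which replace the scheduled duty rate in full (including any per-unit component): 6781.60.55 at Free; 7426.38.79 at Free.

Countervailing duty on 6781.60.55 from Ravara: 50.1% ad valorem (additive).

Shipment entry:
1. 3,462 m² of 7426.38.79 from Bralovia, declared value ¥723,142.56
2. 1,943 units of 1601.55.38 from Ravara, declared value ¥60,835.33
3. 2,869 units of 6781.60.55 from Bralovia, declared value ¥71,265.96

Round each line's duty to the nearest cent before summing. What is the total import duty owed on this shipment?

¥4,687.97

Line 1 (7426.38.79, Bralovia, 3,462 m², ¥723,142.56):
Base rate for 7426.38.79 is ¥6.29/m².
Origin Bralovia qualifies under the Galos–Bralovia agreement and 7426.38.79 is covered: preferential rate Free applies instead.
Duty = ¥723,142.56 × 0% = ¥0.00.
Line 2 (1601.55.38, Ravara, 1,943 units, ¥60,835.33):
Base rate for 1601.55.38 is 2.5% + ¥1.63/unit.
Duty = ¥60,835.33 × 2.5% + 1,943 × ¥1.63 = ¥4,687.97.
Line 3 (6781.60.55, Bralovia, 2,869 units, ¥71,265.96):
Base rate for 6781.60.55 is ¥6.83/unit.
Origin Bralovia qualifies under the Galos–Bralovia agreement and 6781.60.55 is covered: preferential rate Free applies instead.
The additional-duty order on 6781.60.55 targets Ravara, not Bralovia; it does not apply.
Duty = ¥71,265.96 × 0% = ¥0.00.
Total = ¥0.00 + ¥4,687.97 + ¥0.00 = ¥4,687.97.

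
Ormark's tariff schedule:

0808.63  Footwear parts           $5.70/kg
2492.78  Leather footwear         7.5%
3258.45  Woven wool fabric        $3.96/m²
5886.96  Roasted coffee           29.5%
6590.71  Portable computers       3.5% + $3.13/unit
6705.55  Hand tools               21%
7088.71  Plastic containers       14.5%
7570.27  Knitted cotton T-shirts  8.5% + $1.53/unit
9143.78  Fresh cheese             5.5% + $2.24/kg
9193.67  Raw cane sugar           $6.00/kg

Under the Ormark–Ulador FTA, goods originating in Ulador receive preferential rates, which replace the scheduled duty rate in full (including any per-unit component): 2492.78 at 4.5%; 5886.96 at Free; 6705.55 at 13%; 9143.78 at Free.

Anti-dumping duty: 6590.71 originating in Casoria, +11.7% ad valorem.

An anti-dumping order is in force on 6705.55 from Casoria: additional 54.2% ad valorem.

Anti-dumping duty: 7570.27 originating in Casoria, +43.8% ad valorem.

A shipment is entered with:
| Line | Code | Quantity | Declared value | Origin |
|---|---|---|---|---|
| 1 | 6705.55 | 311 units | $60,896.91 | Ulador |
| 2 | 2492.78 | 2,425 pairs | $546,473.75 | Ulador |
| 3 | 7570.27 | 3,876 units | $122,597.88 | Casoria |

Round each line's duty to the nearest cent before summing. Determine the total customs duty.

Line 1 (6705.55, Ulador, 311 units, $60,896.91):
Base rate for 6705.55 is 21%.
Origin Ulador qualifies under the Ormark–Ulador agreement and 6705.55 is covered: preferential rate 13% applies instead.
The additional-duty order on 6705.55 targets Casoria, not Ulador; it does not apply.
Duty = $60,896.91 × 13% = $7,916.60.
Line 2 (2492.78, Ulador, 2,425 pairs, $546,473.75):
Base rate for 2492.78 is 7.5%.
Origin Ulador qualifies under the Ormark–Ulador agreement and 2492.78 is covered: preferential rate 4.5% applies instead.
Duty = $546,473.75 × 4.5% = $24,591.32.
Line 3 (7570.27, Casoria, 3,876 units, $122,597.88):
Base rate for 7570.27 is 8.5% + $1.53/unit.
Additional duty on 7570.27 from Casoria: +43.8%. Applied ad valorem rate: 8.5% + 43.8% = 52.3%.
Duty = $122,597.88 × 52.3% + 3,876 × $1.53 = $70,048.97.
Total = $7,916.60 + $24,591.32 + $70,048.97 = $102,556.89.

$102,556.89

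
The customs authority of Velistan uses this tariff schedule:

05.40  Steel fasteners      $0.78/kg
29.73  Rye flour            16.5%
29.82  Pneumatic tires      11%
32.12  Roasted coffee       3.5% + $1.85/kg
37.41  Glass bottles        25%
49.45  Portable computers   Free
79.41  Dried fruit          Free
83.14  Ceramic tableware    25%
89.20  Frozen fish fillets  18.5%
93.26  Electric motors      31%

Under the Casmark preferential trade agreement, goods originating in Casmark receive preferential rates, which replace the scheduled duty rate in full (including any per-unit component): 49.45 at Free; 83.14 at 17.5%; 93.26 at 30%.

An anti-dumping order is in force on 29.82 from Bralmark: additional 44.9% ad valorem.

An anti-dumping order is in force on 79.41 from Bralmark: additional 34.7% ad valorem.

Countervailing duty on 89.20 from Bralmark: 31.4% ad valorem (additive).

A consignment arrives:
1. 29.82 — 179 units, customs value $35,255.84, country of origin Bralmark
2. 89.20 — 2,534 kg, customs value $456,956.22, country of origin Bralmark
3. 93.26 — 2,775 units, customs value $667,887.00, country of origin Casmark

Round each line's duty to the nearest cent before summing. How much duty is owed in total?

Line 1 (29.82, Bralmark, 179 units, $35,255.84):
Base rate for 29.82 is 11%.
Additional duty on 29.82 from Bralmark: +44.9%. Applied ad valorem rate: 11% + 44.9% = 55.9%.
Duty = $35,255.84 × 55.9% = $19,708.01.
Line 2 (89.20, Bralmark, 2,534 kg, $456,956.22):
Base rate for 89.20 is 18.5%.
Additional duty on 89.20 from Bralmark: +31.4%. Applied ad valorem rate: 18.5% + 31.4% = 49.9%.
Duty = $456,956.22 × 49.9% = $228,021.15.
Line 3 (93.26, Casmark, 2,775 units, $667,887.00):
Base rate for 93.26 is 31%.
Origin Casmark qualifies under the Velistan–Casmark agreement and 93.26 is covered: preferential rate 30% applies instead.
Duty = $667,887.00 × 30% = $200,366.10.
Total = $19,708.01 + $228,021.15 + $200,366.10 = $448,095.26.

$448,095.26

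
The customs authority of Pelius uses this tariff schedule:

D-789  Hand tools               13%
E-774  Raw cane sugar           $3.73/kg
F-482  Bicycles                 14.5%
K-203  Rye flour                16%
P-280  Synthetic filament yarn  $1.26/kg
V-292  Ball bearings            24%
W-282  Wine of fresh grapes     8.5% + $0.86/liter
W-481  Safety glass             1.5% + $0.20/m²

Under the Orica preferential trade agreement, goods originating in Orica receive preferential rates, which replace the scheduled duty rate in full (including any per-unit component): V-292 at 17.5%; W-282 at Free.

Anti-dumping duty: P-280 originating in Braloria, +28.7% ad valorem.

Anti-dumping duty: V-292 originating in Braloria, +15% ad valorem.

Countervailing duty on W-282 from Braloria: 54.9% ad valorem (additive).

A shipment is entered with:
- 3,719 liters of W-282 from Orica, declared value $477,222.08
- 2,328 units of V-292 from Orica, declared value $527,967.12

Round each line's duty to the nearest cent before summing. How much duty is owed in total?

$92,394.25

Line 1 (W-282, Orica, 3,719 liters, $477,222.08):
Base rate for W-282 is 8.5% + $0.86/liter.
Origin Orica qualifies under the Pelius–Orica agreement and W-282 is covered: preferential rate Free applies instead.
The additional-duty order on W-282 targets Braloria, not Orica; it does not apply.
Duty = $477,222.08 × 0% = $0.00.
Line 2 (V-292, Orica, 2,328 units, $527,967.12):
Base rate for V-292 is 24%.
Origin Orica qualifies under the Pelius–Orica agreement and V-292 is covered: preferential rate 17.5% applies instead.
The additional-duty order on V-292 targets Braloria, not Orica; it does not apply.
Duty = $527,967.12 × 17.5% = $92,394.25.
Total = $0.00 + $92,394.25 = $92,394.25.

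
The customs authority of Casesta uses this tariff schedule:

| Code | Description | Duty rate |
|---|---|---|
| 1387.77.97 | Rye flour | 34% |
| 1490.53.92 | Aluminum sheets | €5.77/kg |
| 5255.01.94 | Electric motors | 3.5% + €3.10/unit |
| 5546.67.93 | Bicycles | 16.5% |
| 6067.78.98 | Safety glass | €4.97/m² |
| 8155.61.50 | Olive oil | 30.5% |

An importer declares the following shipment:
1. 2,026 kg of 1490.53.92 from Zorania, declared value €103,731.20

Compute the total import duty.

€11,690.02

Line 1 (1490.53.92, Zorania, 2,026 kg, €103,731.20):
Base rate for 1490.53.92 is €5.77/kg.
Duty = 2,026 × €5.77 = €11,690.02.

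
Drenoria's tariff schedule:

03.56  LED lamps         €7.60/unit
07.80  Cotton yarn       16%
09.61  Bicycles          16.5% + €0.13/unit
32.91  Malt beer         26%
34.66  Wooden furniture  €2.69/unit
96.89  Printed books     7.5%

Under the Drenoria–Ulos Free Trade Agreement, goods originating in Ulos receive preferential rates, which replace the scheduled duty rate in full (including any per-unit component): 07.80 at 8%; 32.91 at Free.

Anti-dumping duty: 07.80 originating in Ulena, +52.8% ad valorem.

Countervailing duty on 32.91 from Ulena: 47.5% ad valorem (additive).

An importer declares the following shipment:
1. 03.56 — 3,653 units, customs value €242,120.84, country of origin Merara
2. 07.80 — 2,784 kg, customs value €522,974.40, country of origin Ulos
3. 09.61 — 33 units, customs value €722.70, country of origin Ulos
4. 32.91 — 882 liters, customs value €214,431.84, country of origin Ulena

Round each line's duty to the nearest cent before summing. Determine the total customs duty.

€227,331.69

Line 1 (03.56, Merara, 3,653 units, €242,120.84):
Base rate for 03.56 is €7.60/unit.
Duty = 3,653 × €7.60 = €27,762.80.
Line 2 (07.80, Ulos, 2,784 kg, €522,974.40):
Base rate for 07.80 is 16%.
Origin Ulos qualifies under the Drenoria–Ulos agreement and 07.80 is covered: preferential rate 8% applies instead.
The additional-duty order on 07.80 targets Ulena, not Ulos; it does not apply.
Duty = €522,974.40 × 8% = €41,837.95.
Line 3 (09.61, Ulos, 33 units, €722.70):
Base rate for 09.61 is 16.5% + €0.13/unit.
Origin Ulos is the FTA partner but 09.61 is not on the preference list; base rate stands.
Duty = €722.70 × 16.5% + 33 × €0.13 = €123.54.
Line 4 (32.91, Ulena, 882 liters, €214,431.84):
Base rate for 32.91 is 26%.
32.91 has an FTA preferential rate, but origin Ulena is not Ulos; base rate stands.
Additional duty on 32.91 from Ulena: +47.5%. Applied ad valorem rate: 26% + 47.5% = 73.5%.
Duty = €214,431.84 × 73.5% = €157,607.40.
Total = €27,762.80 + €41,837.95 + €123.54 + €157,607.40 = €227,331.69.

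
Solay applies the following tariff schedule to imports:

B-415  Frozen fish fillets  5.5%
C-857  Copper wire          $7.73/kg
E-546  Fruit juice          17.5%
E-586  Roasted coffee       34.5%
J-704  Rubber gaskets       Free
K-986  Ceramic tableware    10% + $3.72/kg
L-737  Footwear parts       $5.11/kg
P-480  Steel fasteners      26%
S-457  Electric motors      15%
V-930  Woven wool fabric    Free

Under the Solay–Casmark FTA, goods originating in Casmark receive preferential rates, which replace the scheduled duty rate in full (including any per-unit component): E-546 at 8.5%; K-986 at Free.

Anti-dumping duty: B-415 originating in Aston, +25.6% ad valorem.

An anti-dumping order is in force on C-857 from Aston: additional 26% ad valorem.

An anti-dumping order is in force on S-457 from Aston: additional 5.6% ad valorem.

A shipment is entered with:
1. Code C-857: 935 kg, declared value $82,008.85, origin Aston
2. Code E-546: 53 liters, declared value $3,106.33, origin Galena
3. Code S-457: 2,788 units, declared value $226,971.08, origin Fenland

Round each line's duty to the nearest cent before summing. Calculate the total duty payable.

Line 1 (C-857, Aston, 935 kg, $82,008.85):
Base rate for C-857 is $7.73/kg.
Additional duty on C-857 from Aston: +26% ad valorem. Applied ad valorem rate = 26%.
Duty = $82,008.85 × 26% + 935 × $7.73 = $28,549.85.
Line 2 (E-546, Galena, 53 liters, $3,106.33):
Base rate for E-546 is 17.5%.
E-546 has an FTA preferential rate, but origin Galena is not Casmark; base rate stands.
Duty = $3,106.33 × 17.5% = $543.61.
Line 3 (S-457, Fenland, 2,788 units, $226,971.08):
Base rate for S-457 is 15%.
The additional-duty order on S-457 targets Aston, not Fenland; it does not apply.
Duty = $226,971.08 × 15% = $34,045.66.
Total = $28,549.85 + $543.61 + $34,045.66 = $63,139.12.

$63,139.12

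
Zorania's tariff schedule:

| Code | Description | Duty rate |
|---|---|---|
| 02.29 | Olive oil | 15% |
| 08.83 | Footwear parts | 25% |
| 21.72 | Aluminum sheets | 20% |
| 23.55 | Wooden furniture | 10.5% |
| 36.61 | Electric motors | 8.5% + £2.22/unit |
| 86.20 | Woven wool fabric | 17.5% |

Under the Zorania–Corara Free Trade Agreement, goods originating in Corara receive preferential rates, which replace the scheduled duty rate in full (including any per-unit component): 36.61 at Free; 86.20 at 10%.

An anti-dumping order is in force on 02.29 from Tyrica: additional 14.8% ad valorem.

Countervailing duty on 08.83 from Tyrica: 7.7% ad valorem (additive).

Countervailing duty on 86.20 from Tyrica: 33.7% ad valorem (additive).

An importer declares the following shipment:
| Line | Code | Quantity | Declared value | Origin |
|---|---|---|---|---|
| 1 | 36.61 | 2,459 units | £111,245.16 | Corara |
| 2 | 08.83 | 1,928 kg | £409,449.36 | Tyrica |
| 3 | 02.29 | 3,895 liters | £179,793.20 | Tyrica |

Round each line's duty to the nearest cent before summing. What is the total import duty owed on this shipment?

Line 1 (36.61, Corara, 2,459 units, £111,245.16):
Base rate for 36.61 is 8.5% + £2.22/unit.
Origin Corara qualifies under the Zorania–Corara agreement and 36.61 is covered: preferential rate Free applies instead.
Duty = £111,245.16 × 0% = £0.00.
Line 2 (08.83, Tyrica, 1,928 kg, £409,449.36):
Base rate for 08.83 is 25%.
Additional duty on 08.83 from Tyrica: +7.7%. Applied ad valorem rate: 25% + 7.7% = 32.7%.
Duty = £409,449.36 × 32.7% = £133,889.94.
Line 3 (02.29, Tyrica, 3,895 liters, £179,793.20):
Base rate for 02.29 is 15%.
Additional duty on 02.29 from Tyrica: +14.8%. Applied ad valorem rate: 15% + 14.8% = 29.8%.
Duty = £179,793.20 × 29.8% = £53,578.37.
Total = £0.00 + £133,889.94 + £53,578.37 = £187,468.31.

£187,468.31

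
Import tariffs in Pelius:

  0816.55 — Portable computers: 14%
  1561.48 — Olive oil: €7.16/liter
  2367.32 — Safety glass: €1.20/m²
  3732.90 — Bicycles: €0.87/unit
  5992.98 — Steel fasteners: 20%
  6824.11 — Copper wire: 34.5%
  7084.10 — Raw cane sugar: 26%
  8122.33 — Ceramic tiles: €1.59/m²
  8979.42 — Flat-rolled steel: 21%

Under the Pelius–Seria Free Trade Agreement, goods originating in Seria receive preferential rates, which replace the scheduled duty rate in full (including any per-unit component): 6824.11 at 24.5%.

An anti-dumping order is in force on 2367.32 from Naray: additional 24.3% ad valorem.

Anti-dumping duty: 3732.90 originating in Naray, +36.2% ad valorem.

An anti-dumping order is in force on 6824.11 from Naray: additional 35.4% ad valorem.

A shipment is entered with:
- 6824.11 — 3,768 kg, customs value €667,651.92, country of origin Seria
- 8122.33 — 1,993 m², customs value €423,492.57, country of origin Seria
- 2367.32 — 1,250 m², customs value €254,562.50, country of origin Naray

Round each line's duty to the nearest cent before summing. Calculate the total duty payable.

€230,102.28

Line 1 (6824.11, Seria, 3,768 kg, €667,651.92):
Base rate for 6824.11 is 34.5%.
Origin Seria qualifies under the Pelius–Seria agreement and 6824.11 is covered: preferential rate 24.5% applies instead.
The additional-duty order on 6824.11 targets Naray, not Seria; it does not apply.
Duty = €667,651.92 × 24.5% = €163,574.72.
Line 2 (8122.33, Seria, 1,993 m², €423,492.57):
Base rate for 8122.33 is €1.59/m².
Origin Seria is the FTA partner but 8122.33 is not on the preference list; base rate stands.
Duty = 1,993 × €1.59 = €3,168.87.
Line 3 (2367.32, Naray, 1,250 m², €254,562.50):
Base rate for 2367.32 is €1.20/m².
Additional duty on 2367.32 from Naray: +24.3% ad valorem. Applied ad valorem rate = 24.3%.
Duty = €254,562.50 × 24.3% + 1,250 × €1.20 = €63,358.69.
Total = €163,574.72 + €3,168.87 + €63,358.69 = €230,102.28.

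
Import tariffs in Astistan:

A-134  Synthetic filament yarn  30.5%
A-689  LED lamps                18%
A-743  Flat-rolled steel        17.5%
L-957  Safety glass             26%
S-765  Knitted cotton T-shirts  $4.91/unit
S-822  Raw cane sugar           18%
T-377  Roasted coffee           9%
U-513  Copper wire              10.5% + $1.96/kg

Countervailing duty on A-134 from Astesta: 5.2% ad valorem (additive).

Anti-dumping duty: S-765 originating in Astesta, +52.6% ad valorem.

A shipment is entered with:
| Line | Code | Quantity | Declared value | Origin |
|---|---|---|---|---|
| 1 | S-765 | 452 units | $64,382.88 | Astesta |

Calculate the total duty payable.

Line 1 (S-765, Astesta, 452 units, $64,382.88):
Base rate for S-765 is $4.91/unit.
Additional duty on S-765 from Astesta: +52.6% ad valorem. Applied ad valorem rate = 52.6%.
Duty = $64,382.88 × 52.6% + 452 × $4.91 = $36,084.71.

$36,084.71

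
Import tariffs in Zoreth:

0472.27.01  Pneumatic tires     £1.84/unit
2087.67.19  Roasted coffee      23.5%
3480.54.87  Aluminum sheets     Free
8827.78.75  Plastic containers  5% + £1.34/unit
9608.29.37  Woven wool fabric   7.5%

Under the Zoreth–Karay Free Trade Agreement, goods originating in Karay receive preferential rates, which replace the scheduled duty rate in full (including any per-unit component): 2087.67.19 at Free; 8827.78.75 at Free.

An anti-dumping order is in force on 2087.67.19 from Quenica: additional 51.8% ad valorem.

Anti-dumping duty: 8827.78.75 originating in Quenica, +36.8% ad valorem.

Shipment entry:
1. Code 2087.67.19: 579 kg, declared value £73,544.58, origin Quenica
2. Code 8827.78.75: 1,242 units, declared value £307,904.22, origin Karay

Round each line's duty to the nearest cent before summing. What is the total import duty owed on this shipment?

Line 1 (2087.67.19, Quenica, 579 kg, £73,544.58):
Base rate for 2087.67.19 is 23.5%.
2087.67.19 has an FTA preferential rate, but origin Quenica is not Karay; base rate stands.
Additional duty on 2087.67.19 from Quenica: +51.8%. Applied ad valorem rate: 23.5% + 51.8% = 75.3%.
Duty = £73,544.58 × 75.3% = £55,379.07.
Line 2 (8827.78.75, Karay, 1,242 units, £307,904.22):
Base rate for 8827.78.75 is 5% + £1.34/unit.
Origin Karay qualifies under the Zoreth–Karay agreement and 8827.78.75 is covered: preferential rate Free applies instead.
The additional-duty order on 8827.78.75 targets Quenica, not Karay; it does not apply.
Duty = £307,904.22 × 0% = £0.00.
Total = £55,379.07 + £0.00 = £55,379.07.

£55,379.07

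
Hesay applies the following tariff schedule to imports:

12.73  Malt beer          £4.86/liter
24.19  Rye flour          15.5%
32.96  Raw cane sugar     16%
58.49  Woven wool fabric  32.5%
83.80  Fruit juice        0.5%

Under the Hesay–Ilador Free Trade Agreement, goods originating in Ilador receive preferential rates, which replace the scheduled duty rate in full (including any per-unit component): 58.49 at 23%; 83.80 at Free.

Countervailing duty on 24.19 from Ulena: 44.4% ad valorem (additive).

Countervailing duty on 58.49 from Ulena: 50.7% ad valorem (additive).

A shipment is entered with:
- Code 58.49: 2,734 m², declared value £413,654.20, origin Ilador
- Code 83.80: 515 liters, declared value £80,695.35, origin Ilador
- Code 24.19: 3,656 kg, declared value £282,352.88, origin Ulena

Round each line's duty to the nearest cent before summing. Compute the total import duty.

Line 1 (58.49, Ilador, 2,734 m², £413,654.20):
Base rate for 58.49 is 32.5%.
Origin Ilador qualifies under the Hesay–Ilador agreement and 58.49 is covered: preferential rate 23% applies instead.
The additional-duty order on 58.49 targets Ulena, not Ilador; it does not apply.
Duty = £413,654.20 × 23% = £95,140.47.
Line 2 (83.80, Ilador, 515 liters, £80,695.35):
Base rate for 83.80 is 0.5%.
Origin Ilador qualifies under the Hesay–Ilador agreement and 83.80 is covered: preferential rate Free applies instead.
Duty = £80,695.35 × 0% = £0.00.
Line 3 (24.19, Ulena, 3,656 kg, £282,352.88):
Base rate for 24.19 is 15.5%.
Additional duty on 24.19 from Ulena: +44.4%. Applied ad valorem rate: 15.5% + 44.4% = 59.9%.
Duty = £282,352.88 × 59.9% = £169,129.38.
Total = £95,140.47 + £0.00 + £169,129.38 = £264,269.85.

£264,269.85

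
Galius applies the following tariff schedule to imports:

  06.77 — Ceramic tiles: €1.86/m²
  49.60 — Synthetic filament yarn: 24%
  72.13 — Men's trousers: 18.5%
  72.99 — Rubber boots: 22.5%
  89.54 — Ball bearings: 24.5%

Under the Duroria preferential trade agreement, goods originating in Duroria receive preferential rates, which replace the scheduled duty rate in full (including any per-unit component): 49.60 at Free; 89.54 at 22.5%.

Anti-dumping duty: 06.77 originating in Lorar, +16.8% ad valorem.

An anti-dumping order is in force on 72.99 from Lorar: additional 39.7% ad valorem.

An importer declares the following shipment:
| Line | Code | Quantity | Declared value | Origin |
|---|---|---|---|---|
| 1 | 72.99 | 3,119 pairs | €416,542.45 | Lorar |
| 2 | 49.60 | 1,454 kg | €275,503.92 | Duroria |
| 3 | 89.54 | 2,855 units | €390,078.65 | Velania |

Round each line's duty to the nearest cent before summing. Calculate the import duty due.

€354,658.67

Line 1 (72.99, Lorar, 3,119 pairs, €416,542.45):
Base rate for 72.99 is 22.5%.
Additional duty on 72.99 from Lorar: +39.7%. Applied ad valorem rate: 22.5% + 39.7% = 62.2%.
Duty = €416,542.45 × 62.2% = €259,089.40.
Line 2 (49.60, Duroria, 1,454 kg, €275,503.92):
Base rate for 49.60 is 24%.
Origin Duroria qualifies under the Galius–Duroria agreement and 49.60 is covered: preferential rate Free applies instead.
Duty = €275,503.92 × 0% = €0.00.
Line 3 (89.54, Velania, 2,855 units, €390,078.65):
Base rate for 89.54 is 24.5%.
89.54 has an FTA preferential rate, but origin Velania is not Duroria; base rate stands.
Duty = €390,078.65 × 24.5% = €95,569.27.
Total = €259,089.40 + €0.00 + €95,569.27 = €354,658.67.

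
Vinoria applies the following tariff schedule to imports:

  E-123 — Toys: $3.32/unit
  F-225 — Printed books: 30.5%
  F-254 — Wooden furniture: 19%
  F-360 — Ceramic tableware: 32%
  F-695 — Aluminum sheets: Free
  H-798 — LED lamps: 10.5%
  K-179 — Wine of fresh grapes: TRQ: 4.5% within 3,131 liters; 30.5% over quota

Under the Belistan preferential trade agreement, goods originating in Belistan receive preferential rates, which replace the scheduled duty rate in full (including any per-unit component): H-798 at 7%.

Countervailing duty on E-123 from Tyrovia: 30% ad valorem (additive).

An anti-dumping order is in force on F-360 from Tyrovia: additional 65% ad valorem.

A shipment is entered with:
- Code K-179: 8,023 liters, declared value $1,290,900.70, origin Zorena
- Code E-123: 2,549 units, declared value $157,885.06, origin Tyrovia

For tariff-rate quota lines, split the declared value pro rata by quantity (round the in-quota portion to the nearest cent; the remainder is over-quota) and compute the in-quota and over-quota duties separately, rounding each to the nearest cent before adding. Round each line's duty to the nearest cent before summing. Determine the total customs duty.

Line 1 (K-179, Zorena, 8,023 liters, $1,290,900.70):
Code K-179 is under a tariff-rate quota (threshold 3,131 liters). In-quota: 3,131 liters at 4.5%; over-quota: 4,892 liters at 30.5%.
Pro-rata value split: in-quota = $1,290,900.70 × 3,131/8,023 = $503,777.90; over-quota = $1,290,900.70 − $503,777.90 = $787,122.80.
In-quota duty = $503,777.90 × 4.5% = $22,670.01. Over-quota duty = $787,122.80 × 30.5% = $240,072.45.
Line duty = $22,670.01 + $240,072.45 = $262,742.46.
Line 2 (E-123, Tyrovia, 2,549 units, $157,885.06):
Base rate for E-123 is $3.32/unit.
Additional duty on E-123 from Tyrovia: +30% ad valorem. Applied ad valorem rate = 30%.
Duty = $157,885.06 × 30% + 2,549 × $3.32 = $55,828.20.
Total = $262,742.46 + $55,828.20 = $318,570.66.

$318,570.66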